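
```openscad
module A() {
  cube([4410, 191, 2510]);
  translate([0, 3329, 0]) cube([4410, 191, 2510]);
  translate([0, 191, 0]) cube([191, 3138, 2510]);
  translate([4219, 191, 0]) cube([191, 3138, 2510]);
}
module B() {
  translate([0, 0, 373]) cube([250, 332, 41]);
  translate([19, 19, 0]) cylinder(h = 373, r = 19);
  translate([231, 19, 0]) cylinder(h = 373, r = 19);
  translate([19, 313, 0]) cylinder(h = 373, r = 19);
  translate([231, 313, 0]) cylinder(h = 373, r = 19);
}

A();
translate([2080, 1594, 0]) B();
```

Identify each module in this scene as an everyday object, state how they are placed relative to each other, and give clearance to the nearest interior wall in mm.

A is a house frame. B is a stool. The stool sits inside the house frame, centred. The clearance to the nearest interior wall is 1403 mm.

Clearances: x = 1889, y = 1403; minimum 1403 mm.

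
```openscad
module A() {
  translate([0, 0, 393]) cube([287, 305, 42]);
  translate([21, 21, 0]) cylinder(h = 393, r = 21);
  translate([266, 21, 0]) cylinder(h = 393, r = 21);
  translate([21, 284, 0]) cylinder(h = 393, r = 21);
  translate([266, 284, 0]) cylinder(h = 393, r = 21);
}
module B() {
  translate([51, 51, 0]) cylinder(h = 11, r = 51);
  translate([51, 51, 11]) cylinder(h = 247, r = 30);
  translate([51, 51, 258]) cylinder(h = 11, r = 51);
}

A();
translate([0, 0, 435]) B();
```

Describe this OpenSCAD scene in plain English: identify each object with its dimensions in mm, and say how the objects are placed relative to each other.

A is a simple wooden stool: a rectangular seat 287 mm (x) by 305 mm (y), 42 mm thick, top face at z = 435 mm, on four round legs, each 42 mm in diameter. The legs rest on z = 0, each leg's axis is inset half a diameter from the nearest pair of seat edges (so the leg's bounding box is flush with the corner).

B is a spool: two coaxial disc flanges of radius 51 mm and thickness 11 mm, joined by a core cylinder of radius 30 mm and height 247 mm. The lower flange rests on z = 0 and the three cylinders share a vertical axis.

The spool is on top of the stool.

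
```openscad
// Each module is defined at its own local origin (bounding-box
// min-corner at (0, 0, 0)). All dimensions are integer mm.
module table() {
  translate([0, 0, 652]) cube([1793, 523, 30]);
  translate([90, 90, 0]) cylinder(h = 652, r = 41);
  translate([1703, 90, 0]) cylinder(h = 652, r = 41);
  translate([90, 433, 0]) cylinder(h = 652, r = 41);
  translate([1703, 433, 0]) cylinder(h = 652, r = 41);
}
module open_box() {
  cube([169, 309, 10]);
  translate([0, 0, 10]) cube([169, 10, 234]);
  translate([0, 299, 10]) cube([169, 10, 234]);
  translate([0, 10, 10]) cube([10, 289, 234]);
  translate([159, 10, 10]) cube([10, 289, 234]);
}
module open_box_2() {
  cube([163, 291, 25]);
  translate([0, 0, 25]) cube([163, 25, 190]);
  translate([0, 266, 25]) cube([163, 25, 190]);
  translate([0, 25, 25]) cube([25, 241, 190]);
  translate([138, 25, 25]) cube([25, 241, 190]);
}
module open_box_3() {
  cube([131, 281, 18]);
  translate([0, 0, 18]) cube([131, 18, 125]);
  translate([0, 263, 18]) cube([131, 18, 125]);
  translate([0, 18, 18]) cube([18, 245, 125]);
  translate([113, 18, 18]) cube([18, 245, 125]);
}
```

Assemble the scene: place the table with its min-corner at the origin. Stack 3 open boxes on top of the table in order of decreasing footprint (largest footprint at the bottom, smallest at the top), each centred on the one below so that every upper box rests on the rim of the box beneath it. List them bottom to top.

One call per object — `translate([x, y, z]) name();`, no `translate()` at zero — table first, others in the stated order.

table();
translate([812, 107, 682]) open_box();
translate([815, 116, 926]) open_box_2();
translate([831, 121, 1141]) open_box_3();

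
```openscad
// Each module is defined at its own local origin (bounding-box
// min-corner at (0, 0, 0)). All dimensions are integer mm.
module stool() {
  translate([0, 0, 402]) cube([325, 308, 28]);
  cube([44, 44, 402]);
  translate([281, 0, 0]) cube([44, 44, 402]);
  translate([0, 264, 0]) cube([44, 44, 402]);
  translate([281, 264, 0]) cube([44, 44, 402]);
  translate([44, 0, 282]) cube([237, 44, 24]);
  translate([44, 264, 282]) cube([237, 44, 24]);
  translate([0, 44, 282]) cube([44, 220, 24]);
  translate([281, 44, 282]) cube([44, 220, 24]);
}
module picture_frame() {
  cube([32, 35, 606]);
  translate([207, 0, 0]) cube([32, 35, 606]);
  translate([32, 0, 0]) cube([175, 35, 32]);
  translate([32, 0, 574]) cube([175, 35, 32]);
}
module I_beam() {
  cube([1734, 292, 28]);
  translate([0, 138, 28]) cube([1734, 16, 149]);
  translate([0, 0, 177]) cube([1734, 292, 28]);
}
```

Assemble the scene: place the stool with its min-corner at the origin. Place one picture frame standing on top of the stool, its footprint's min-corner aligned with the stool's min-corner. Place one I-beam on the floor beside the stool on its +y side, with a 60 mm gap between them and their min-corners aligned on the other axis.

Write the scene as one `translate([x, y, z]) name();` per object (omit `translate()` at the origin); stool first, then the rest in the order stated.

stool();
translate([0, 0, 430]) picture_frame();
translate([0, 368, 0]) I_beam();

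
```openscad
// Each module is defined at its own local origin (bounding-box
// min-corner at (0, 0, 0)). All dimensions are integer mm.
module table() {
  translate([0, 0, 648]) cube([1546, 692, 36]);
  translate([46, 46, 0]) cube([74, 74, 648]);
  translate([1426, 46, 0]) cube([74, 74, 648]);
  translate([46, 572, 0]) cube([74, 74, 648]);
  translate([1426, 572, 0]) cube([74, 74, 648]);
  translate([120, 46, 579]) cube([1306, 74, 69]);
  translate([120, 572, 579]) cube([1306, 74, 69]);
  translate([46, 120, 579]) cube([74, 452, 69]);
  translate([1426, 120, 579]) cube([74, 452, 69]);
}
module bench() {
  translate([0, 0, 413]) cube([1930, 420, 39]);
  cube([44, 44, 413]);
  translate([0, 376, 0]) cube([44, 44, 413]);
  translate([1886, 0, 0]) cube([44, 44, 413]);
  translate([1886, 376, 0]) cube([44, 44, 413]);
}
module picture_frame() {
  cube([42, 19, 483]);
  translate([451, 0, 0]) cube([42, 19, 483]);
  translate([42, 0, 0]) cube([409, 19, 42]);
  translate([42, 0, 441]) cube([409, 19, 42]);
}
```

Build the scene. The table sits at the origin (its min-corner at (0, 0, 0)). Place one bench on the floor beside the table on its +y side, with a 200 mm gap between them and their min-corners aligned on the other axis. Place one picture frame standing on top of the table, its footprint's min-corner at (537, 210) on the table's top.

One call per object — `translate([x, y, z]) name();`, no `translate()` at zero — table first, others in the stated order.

table();
translate([0, 892, 0]) bench();
translate([537, 210, 684]) picture_frame();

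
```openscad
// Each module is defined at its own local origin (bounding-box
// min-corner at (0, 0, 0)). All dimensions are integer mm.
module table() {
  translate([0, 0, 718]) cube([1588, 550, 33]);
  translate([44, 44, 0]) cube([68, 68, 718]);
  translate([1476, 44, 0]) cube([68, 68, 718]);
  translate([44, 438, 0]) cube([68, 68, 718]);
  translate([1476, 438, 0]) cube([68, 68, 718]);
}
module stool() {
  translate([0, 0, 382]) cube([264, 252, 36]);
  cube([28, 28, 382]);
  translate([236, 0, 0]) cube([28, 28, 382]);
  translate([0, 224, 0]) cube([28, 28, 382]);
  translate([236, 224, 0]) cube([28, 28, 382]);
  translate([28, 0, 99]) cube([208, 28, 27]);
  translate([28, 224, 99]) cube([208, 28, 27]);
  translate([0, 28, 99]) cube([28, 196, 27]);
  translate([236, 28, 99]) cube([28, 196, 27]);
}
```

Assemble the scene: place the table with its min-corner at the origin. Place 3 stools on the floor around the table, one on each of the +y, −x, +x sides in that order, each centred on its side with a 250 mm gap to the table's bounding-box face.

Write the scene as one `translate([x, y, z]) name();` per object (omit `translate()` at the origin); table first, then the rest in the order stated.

table();
translate([662, 800, 0]) stool();
translate([-514, 149, 0]) stool();
translate([1838, 149, 0]) stool();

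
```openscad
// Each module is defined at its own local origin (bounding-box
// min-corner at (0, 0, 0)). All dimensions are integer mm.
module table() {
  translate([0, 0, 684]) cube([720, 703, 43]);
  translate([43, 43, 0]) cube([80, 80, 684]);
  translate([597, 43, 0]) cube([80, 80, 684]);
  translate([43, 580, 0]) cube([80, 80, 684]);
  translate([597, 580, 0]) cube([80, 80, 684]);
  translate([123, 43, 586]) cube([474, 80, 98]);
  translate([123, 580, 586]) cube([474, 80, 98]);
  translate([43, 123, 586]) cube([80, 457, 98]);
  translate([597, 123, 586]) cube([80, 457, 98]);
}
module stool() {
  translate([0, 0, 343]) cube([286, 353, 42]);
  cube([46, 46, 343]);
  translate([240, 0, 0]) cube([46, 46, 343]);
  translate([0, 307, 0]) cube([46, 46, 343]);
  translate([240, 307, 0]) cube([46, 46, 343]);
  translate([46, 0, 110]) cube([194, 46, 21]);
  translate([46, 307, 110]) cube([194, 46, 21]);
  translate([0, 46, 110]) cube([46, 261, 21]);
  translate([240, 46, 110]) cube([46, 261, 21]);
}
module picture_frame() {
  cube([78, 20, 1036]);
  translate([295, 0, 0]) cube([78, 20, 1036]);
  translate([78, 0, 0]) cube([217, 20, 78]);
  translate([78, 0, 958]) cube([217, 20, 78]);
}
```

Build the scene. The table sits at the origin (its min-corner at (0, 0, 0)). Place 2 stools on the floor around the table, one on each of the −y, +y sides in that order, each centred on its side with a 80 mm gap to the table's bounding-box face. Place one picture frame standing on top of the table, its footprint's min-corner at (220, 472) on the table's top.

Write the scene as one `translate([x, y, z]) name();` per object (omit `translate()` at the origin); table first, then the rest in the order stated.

table();
translate([217, -433, 0]) stool();
translate([217, 783, 0]) stool();
translate([220, 472, 727]) picture_frame();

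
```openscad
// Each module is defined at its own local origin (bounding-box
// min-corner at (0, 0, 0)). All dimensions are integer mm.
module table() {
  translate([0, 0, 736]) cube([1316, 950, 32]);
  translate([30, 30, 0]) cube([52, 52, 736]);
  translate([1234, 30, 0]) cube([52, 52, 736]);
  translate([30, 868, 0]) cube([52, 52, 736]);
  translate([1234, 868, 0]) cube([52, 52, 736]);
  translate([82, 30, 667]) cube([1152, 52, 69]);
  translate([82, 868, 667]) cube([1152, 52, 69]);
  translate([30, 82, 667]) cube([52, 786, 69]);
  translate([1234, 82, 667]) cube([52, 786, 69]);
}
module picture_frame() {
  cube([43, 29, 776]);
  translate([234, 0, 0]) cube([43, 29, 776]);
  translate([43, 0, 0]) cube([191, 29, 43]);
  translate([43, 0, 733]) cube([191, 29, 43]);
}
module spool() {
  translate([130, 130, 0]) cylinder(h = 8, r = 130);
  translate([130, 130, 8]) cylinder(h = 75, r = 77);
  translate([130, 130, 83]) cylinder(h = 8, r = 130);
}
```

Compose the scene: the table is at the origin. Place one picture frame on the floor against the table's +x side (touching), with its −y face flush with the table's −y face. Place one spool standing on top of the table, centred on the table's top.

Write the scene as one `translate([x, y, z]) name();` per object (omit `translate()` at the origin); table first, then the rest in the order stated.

table();
translate([1316, 0, 0]) picture_frame();
translate([528, 345, 768]) spool();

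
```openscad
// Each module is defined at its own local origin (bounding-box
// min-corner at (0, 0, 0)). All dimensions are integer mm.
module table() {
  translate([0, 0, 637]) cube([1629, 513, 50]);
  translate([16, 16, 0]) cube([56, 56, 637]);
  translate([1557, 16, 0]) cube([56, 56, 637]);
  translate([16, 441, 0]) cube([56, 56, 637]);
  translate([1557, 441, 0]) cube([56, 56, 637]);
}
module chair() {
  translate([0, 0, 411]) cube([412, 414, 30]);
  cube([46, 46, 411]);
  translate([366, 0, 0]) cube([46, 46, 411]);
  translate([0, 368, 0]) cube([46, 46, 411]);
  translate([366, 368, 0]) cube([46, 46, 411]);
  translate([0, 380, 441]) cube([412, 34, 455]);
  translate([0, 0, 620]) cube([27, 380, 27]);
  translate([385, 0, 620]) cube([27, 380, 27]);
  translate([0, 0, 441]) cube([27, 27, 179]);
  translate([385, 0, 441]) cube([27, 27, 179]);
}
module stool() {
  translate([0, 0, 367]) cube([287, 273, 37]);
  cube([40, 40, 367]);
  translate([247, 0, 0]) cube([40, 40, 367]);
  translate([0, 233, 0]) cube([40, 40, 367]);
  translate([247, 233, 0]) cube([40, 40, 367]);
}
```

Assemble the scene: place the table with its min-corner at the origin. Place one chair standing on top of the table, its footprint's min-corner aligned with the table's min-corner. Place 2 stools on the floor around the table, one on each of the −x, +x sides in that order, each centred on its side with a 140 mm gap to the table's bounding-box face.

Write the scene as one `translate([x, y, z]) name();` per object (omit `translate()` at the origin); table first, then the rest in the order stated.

table();
translate([0, 0, 687]) chair();
translate([-427, 120, 0]) stool();
translate([1769, 120, 0]) stool();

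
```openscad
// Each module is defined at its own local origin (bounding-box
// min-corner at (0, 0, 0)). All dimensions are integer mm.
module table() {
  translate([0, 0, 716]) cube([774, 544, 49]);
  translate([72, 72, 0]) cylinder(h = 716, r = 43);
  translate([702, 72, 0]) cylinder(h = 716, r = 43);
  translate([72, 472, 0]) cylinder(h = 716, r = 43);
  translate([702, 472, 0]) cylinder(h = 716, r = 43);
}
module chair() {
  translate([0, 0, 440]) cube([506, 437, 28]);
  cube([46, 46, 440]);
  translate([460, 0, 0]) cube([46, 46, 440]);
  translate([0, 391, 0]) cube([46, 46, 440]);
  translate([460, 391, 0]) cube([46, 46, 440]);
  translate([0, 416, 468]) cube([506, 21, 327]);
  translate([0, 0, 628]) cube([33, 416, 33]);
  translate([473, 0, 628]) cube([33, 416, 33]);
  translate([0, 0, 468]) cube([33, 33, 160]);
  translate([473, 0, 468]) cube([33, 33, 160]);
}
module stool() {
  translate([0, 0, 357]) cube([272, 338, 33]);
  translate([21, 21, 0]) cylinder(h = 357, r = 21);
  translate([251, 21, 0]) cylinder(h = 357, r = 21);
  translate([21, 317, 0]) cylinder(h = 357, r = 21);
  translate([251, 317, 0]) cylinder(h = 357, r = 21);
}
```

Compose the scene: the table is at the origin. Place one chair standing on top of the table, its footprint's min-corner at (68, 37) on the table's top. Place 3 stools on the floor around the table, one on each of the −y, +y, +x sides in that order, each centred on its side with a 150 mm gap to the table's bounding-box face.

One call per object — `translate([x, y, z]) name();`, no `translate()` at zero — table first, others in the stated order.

table();
translate([68, 37, 765]) chair();
translate([251, -488, 0]) stool();
translate([251, 694, 0]) stool();
translate([924, 103, 0]) stool();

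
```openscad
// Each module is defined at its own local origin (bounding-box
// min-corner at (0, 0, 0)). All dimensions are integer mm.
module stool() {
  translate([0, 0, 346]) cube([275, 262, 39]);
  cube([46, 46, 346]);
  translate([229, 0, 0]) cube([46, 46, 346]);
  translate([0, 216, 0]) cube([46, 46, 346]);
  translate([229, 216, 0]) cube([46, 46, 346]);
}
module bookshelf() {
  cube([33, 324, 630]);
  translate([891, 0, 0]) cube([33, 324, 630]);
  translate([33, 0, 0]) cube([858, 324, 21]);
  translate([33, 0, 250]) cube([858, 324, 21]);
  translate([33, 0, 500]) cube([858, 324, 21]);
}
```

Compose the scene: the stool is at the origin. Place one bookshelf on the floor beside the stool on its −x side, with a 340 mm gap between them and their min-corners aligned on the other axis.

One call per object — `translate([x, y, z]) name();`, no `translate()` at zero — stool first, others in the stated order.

stool();
translate([-1264, 0, 0]) bookshelf();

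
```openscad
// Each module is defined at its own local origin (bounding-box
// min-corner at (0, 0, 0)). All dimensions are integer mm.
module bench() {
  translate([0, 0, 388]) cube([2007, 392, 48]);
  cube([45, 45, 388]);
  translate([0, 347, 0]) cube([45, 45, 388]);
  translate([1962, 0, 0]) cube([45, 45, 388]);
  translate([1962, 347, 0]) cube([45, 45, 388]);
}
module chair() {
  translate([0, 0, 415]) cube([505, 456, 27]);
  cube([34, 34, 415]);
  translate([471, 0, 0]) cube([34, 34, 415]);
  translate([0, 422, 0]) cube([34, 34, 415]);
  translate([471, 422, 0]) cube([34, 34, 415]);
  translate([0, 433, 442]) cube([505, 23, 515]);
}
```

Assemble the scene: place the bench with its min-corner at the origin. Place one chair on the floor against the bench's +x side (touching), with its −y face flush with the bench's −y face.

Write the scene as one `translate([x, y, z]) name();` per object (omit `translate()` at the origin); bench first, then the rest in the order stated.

bench();
translate([2007, 0, 0]) chair();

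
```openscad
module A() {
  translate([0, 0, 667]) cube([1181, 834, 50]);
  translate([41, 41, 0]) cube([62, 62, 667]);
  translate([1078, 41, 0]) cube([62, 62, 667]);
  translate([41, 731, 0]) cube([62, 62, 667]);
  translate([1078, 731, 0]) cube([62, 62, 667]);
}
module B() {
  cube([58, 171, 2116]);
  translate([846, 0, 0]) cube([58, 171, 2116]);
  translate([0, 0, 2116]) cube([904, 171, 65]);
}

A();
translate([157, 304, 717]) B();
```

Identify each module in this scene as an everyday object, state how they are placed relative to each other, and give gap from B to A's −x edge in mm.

The door frame's min-x is at 157; the table's min-x is 0; gap = 157 mm.

A is a table. B is a door frame. The door frame is on top of the table. The gap from the door frame to the table's −x edge is 157 mm.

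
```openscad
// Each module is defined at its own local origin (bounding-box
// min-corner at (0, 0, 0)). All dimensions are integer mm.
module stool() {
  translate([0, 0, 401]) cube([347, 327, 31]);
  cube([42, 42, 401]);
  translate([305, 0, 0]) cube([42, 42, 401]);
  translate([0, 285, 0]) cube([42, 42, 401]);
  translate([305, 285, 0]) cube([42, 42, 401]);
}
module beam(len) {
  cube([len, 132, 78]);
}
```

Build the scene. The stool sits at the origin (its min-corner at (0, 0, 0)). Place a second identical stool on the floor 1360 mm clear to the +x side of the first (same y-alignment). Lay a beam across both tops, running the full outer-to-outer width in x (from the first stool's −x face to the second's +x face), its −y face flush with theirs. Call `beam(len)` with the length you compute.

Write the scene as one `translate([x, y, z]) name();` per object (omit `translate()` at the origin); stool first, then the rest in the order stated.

stool();
translate([1707, 0, 0]) stool();
translate([0, 0, 432]) beam(2054);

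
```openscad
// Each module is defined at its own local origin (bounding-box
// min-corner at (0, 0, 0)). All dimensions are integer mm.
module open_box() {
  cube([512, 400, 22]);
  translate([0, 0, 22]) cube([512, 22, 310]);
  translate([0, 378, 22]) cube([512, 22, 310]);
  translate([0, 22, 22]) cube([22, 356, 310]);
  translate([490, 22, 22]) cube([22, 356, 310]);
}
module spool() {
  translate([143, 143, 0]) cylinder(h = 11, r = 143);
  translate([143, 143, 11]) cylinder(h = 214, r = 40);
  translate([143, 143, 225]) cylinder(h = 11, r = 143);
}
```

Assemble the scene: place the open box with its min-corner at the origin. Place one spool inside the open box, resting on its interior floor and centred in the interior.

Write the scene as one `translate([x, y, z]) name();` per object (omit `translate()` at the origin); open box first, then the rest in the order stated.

open_box();
translate([113, 57, 22]) spool();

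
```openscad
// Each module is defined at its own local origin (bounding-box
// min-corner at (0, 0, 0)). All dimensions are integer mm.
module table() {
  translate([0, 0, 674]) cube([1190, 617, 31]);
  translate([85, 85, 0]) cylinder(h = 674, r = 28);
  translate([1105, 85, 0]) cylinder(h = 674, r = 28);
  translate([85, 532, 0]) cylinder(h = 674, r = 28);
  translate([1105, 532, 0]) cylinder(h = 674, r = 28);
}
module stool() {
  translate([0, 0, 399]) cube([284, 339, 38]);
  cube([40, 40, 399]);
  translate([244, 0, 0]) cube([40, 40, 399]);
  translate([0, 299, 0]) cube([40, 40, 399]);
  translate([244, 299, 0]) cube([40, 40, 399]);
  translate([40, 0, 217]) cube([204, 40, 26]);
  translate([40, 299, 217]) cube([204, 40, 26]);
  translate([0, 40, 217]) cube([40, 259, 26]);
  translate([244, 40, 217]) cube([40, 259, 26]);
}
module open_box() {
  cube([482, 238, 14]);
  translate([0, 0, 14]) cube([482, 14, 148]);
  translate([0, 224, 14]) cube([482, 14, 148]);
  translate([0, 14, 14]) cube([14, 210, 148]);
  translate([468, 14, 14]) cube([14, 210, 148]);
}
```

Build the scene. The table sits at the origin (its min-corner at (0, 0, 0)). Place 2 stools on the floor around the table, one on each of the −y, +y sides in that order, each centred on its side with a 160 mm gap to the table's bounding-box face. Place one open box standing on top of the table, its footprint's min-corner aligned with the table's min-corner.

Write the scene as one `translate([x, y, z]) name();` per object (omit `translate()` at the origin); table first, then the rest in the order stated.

table();
translate([453, -499, 0]) stool();
translate([453, 777, 0]) stool();
translate([0, 0, 705]) open_box();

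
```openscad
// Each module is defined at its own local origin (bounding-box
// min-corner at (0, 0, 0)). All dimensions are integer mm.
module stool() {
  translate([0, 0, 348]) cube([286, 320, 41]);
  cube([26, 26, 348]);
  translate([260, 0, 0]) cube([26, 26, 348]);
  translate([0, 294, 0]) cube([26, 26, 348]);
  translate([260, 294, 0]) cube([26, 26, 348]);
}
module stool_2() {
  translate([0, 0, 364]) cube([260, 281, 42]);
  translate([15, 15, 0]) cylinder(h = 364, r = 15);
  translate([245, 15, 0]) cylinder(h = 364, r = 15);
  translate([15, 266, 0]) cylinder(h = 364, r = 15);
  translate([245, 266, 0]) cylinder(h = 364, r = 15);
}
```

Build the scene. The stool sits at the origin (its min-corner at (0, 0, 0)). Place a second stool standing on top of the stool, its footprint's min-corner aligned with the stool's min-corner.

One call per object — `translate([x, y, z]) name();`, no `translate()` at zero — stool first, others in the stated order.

stool();
translate([0, 0, 389]) stool_2();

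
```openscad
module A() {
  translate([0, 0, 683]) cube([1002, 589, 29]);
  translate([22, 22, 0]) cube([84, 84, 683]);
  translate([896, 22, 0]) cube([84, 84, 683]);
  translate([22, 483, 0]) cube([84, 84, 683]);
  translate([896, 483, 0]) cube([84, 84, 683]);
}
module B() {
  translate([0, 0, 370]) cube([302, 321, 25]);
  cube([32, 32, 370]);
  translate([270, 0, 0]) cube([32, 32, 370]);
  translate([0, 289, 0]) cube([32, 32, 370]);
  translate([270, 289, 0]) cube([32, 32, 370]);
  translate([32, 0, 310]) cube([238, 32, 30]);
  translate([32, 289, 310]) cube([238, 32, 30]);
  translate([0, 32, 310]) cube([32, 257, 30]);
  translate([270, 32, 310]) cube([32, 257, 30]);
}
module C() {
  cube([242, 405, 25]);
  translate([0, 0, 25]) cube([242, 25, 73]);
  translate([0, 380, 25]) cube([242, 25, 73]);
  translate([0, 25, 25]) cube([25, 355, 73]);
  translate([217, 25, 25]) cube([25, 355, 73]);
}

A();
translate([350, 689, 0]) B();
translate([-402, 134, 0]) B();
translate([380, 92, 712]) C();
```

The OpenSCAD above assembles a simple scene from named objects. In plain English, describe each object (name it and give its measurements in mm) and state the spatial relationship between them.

A is a table: top 1002 mm (x) × 589 mm (y), 29 mm thick, upper face at z = 712 mm, on four 84×84 mm square legs, each inset 22 mm from the nearest pair of top edges, running from z = 0 to the bottom of the top.

B is a simple wooden stool: a rectangular seat 302 mm (x) by 321 mm (y), 25 mm thick, top face at z = 395 mm, on four square legs, each 32×32 mm in cross-section. The legs rest on z = 0, each flush with a corner of the seat. Four stretchers, 32 mm wide and 30 mm tall, connect adjacent legs with their undersides at z = 310 mm, each running between the inner faces of the legs it joins and aligned with the legs' outer faces on the other axis.

C is an open storage box with external size 242×405×98 mm and wall thickness 25 mm (the base is also 25 mm thick). The base covers the whole footprint; the four walls stand on the base, with the y-facing walls full-width and the x-facing walls fitting between their inner faces.

Two stools sit around the table at the +y, −x sides. The open box is on top of the table, centred.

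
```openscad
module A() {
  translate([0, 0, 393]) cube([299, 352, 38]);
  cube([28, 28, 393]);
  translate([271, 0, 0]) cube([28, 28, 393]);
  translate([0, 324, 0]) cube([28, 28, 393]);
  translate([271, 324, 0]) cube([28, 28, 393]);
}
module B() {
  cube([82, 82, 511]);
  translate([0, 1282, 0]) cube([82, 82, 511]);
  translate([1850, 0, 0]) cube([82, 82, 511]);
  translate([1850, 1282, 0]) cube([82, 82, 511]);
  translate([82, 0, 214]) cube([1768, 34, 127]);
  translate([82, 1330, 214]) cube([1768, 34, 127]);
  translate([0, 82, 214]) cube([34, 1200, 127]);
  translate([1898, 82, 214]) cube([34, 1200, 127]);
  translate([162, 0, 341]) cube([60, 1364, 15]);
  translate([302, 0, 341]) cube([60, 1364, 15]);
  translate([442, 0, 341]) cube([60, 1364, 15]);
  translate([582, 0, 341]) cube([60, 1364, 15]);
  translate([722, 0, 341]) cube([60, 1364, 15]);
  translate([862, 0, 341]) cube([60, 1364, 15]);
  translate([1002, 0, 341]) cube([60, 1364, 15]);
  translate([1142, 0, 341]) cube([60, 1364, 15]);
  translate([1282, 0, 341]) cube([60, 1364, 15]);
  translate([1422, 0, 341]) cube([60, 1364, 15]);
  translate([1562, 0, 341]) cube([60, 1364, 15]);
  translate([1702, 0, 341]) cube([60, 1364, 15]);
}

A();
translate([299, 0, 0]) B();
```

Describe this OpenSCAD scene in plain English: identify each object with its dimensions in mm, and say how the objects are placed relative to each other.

A is a simple wooden stool: a rectangular seat 299 mm (x) by 352 mm (y), 38 mm thick, top face at z = 431 mm, on four square legs, each 28×28 mm in cross-section. The legs rest on z = 0, each flush with a corner of the seat.

B is a bed frame 1932 mm long (x) by 1364 mm wide (y). Four 82×82 mm corner posts, 511 mm tall, at the corners of the footprint. Four rails of 34 mm thickness and 127 mm height run between adjacent posts with their undersides at z = 214 mm, their outer faces flush with the outside of the frame (the two x-running rails run between the posts' inner faces; the two y-running rails run between the posts' inner faces). 12 slats, each 60 mm wide (x) and 15 mm thick, lie across the top of the two x-running rails, running the full 1364 mm width of the frame in y; the slats are evenly spaced along x between the inner faces of the end posts with equal gaps (rounded down to the nearest mm) at the −x end and between each pair — any rounding remainder accumulates at the +x end.

The bed frame is against the stool's +x side, with their −y faces flush.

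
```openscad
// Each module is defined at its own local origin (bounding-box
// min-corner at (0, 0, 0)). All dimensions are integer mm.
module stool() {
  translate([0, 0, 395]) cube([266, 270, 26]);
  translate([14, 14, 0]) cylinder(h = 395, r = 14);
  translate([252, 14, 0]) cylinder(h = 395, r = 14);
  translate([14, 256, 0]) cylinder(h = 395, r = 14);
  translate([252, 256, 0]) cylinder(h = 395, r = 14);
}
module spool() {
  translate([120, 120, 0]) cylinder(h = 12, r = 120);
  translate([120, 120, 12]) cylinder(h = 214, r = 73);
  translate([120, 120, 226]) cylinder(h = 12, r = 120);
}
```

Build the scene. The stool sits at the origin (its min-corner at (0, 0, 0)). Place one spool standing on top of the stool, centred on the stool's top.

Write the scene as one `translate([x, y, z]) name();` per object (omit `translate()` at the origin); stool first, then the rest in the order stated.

stool();
translate([13, 15, 421]) spool();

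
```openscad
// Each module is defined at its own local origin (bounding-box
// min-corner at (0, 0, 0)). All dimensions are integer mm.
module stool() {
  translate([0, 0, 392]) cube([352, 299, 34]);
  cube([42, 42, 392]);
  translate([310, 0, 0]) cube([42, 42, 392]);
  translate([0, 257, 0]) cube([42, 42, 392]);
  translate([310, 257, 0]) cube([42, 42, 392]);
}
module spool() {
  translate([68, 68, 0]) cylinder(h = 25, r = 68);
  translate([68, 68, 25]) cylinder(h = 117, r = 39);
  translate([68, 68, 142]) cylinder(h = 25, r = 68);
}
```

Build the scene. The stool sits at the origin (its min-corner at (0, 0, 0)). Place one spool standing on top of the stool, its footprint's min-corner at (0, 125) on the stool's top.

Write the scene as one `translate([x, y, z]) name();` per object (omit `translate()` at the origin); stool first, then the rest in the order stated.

stool();
translate([0, 125, 426]) spool();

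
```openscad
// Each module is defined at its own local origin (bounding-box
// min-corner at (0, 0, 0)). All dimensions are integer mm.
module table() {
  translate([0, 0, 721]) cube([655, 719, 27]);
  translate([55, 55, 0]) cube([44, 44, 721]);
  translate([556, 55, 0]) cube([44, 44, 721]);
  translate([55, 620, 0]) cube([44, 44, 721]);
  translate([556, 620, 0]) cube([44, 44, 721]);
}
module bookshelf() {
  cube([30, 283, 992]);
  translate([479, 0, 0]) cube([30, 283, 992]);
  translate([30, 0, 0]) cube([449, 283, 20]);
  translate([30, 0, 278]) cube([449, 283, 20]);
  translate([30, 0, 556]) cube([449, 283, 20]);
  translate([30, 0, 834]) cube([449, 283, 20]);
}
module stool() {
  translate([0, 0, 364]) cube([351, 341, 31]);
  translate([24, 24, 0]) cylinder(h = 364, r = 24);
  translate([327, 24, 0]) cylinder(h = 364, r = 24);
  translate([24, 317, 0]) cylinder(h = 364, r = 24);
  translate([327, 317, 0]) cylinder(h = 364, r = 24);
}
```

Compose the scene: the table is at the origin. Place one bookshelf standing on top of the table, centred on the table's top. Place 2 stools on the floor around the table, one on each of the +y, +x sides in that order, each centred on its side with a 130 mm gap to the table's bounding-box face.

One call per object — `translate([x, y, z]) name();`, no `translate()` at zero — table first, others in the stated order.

table();
translate([73, 218, 748]) bookshelf();
translate([152, 849, 0]) stool();
translate([785, 189, 0]) stool();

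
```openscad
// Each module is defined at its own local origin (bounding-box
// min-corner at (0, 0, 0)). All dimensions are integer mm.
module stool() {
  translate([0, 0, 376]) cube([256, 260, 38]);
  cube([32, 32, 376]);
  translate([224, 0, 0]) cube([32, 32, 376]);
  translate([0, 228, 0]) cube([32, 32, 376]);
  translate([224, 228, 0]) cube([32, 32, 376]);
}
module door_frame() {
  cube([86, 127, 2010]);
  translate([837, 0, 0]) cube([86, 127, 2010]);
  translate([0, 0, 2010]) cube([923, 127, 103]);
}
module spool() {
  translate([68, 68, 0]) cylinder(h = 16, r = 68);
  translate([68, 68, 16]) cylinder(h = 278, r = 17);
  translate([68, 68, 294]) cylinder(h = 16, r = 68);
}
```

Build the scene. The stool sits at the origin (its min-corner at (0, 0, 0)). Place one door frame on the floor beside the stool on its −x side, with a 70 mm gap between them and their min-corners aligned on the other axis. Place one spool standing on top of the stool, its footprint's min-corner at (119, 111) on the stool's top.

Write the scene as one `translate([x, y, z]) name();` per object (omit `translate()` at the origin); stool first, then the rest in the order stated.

stool();
translate([-993, 0, 0]) door_frame();
translate([119, 111, 414]) spool();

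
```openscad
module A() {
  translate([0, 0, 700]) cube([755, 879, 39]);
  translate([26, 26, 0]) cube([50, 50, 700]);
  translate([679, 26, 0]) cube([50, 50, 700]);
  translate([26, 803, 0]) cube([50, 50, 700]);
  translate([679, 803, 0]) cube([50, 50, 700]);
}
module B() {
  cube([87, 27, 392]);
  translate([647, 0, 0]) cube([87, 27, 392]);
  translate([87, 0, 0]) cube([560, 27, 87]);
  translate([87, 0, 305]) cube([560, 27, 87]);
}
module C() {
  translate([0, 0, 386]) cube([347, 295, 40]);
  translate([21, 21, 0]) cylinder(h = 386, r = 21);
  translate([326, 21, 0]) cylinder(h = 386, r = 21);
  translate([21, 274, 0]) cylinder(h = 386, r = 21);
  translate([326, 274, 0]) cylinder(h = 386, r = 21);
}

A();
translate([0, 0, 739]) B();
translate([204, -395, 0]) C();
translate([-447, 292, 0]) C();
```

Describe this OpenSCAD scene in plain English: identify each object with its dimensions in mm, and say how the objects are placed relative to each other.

A is a table: top 755 mm (x) × 879 mm (y), 39 mm thick, upper face at z = 739 mm, on four 50×50 mm square legs, each inset 26 mm from the nearest pair of top edges, running from z = 0 to the bottom of the top.

B is a rectangular picture frame lying in the x–z plane (depth along y). The opening is 560 mm wide (x) by 218 mm tall (z), surrounded by a border 87 mm wide on all four sides. The frame is 27 mm deep and is made of two full-height vertical stiles with two horizontal rails fitted between them.

C is a four-legged stool. The seat is a 347×295×40 mm slab whose top surface is at z = 426 mm; four round legs, each 42 mm in diameter, run from the floor (z = 0) to the underside of the seat, each leg's axis is inset half a diameter from the nearest pair of seat edges (so the leg's bounding box is flush with the corner).

The picture frame is on top of the table. Two stools sit around the table at the −y, −x sides.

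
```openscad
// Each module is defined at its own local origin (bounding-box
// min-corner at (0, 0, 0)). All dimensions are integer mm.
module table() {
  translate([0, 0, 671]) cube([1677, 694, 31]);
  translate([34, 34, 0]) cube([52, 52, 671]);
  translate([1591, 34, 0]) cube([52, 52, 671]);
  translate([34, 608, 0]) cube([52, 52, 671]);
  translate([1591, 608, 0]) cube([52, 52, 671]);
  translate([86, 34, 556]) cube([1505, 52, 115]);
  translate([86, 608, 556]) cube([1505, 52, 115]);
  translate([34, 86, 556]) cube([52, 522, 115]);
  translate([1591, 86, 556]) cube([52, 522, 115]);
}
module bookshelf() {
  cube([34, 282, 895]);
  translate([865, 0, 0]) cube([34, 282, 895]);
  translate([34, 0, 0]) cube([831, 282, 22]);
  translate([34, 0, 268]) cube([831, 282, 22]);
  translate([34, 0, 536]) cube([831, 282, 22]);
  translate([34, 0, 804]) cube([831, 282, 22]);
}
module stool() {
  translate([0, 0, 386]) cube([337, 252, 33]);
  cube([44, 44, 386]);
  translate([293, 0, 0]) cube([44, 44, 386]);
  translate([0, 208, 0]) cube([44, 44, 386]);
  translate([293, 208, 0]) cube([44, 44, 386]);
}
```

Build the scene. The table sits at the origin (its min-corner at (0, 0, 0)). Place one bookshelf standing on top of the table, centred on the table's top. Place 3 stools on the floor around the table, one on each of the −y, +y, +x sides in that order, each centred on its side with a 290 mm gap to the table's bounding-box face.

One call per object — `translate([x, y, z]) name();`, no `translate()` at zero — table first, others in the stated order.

table();
translate([389, 206, 702]) bookshelf();
translate([670, -542, 0]) stool();
translate([670, 984, 0]) stool();
translate([1967, 221, 0]) stool();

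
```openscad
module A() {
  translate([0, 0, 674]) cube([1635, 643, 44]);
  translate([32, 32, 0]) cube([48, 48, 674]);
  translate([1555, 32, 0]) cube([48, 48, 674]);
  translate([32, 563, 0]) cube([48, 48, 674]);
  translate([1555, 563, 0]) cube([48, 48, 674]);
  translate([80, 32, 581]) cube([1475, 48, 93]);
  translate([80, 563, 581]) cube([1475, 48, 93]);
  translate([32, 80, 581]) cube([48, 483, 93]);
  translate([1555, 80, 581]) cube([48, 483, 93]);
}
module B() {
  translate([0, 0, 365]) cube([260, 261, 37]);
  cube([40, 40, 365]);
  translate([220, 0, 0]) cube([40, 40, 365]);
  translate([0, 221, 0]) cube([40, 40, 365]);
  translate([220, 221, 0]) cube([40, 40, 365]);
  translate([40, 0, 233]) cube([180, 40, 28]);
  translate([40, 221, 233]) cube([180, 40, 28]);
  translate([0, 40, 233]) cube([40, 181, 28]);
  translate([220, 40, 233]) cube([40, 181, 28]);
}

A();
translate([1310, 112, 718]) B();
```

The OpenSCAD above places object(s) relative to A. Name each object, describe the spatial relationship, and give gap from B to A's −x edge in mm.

The stool's min-x is at 1310; the table's min-x is 0; gap = 1310 mm.

A is a table. B is a stool. The stool is on top of the table. The gap from the stool to the table's −x edge is 1310 mm.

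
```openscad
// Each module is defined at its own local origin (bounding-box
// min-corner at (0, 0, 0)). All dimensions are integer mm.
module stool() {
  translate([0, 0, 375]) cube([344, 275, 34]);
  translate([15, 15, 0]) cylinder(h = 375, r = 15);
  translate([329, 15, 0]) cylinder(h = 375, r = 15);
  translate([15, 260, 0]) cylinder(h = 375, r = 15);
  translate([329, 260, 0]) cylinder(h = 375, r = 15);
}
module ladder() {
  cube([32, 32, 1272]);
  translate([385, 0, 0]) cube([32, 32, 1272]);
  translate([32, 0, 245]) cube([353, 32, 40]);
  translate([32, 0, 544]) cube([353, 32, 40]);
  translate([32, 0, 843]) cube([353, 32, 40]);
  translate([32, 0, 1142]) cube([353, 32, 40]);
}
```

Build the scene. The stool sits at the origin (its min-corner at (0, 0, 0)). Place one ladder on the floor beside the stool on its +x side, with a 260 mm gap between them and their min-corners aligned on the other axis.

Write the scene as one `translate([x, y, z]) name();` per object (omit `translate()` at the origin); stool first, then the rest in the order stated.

stool();
translate([604, 0, 0]) ladder();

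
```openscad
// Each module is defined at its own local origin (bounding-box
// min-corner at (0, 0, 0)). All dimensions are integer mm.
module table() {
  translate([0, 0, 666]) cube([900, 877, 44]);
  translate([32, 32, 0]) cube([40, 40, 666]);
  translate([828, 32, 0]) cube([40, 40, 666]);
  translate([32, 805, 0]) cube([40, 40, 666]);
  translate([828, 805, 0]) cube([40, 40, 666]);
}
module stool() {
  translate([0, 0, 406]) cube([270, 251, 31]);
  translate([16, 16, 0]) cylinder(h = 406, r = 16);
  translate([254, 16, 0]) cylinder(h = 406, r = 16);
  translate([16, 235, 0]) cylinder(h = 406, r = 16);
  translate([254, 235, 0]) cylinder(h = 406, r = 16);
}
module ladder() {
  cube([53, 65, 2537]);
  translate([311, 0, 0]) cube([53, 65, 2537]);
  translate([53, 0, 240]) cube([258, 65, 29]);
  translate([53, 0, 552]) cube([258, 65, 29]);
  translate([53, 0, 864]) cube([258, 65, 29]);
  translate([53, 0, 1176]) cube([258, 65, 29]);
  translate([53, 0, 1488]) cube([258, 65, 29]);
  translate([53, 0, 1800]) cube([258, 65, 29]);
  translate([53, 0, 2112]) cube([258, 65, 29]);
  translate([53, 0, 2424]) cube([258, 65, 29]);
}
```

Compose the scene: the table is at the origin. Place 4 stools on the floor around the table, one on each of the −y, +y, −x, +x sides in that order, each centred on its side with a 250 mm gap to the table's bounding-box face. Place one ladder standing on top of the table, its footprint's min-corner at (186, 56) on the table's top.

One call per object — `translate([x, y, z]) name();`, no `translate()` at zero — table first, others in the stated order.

table();
translate([315, -501, 0]) stool();
translate([315, 1127, 0]) stool();
translate([-520, 313, 0]) stool();
translate([1150, 313, 0]) stool();
translate([186, 56, 710]) ladder();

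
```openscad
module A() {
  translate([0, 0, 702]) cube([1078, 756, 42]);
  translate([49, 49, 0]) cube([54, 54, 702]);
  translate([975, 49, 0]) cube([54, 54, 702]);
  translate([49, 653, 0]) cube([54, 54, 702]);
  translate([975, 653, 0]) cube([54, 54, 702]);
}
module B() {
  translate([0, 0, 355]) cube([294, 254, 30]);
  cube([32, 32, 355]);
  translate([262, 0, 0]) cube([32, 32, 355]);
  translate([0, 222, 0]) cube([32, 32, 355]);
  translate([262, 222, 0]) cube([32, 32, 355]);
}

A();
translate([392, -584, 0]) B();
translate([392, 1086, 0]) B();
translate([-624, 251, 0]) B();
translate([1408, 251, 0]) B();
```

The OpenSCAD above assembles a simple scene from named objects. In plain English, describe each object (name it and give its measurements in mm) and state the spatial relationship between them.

A is a table: top 1078 mm (x) × 756 mm (y), 42 mm thick, upper face at z = 744 mm, on four 54×54 mm square legs, each inset 49 mm from the nearest pair of top edges, running from z = 0 to the bottom of the top.

B is a four-legged stool. The seat is a 294×254×30 mm slab whose top surface is at z = 385 mm; four square legs, each 32×32 mm in cross-section, run from the floor (z = 0) to the underside of the seat, each flush with a corner of the seat.

Four stools sit around the table at the −y, +y, −x, +x sides.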